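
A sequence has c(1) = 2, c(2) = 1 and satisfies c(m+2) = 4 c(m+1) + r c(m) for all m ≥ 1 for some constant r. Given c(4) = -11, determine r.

c(3) = 4 + 2r
c(4) = 16 + 9r
So 16 + 9r = -11, giving r = -3.

-3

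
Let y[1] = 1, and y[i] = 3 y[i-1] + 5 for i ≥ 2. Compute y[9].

y[2] = 3*1 + 5 = 8
y[3] = 3*8 + 5 = 29
y[4] = 3*29 + 5 = 92
y[5] = 3*92 + 5 = 281
y[6] = 3*281 + 5 = 848
y[7] = 3*848 + 5 = 2549
y[8] = 3*2549 + 5 = 7652
y[9] = 3*7652 + 5 = 22961

22961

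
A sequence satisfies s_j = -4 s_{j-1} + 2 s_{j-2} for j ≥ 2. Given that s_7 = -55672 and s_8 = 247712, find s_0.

2

Rearranging, s_{j-2} = (s_j + 4 s_{j-1}) / 2.
s_6 = (247712 + 4(-55672)) / 2 = 25024/2 = 12512
s_5 = (-55672 + 4(12512)) / 2 = -5624/2 = -2812
s_4 = (12512 + 4(-2812)) / 2 = 1264/2 = 632
s_3 = (-2812 + 4(632)) / 2 = -284/2 = -142
s_2 = (632 + 4(-142)) / 2 = 64/2 = 32
s_1 = (-142 + 4(32)) / 2 = -14/2 = -7
s_0 = (32 + 4(-7)) / 2 = 4/2 = 2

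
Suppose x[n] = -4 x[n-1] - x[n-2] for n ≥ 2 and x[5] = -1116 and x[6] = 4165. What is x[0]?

-5

Rearranging, x[n-2] = -(x[n] + 4 x[n-1]).
x[4] = -(4165 + 4*(-1116)) = 299
x[3] = -(-1116 + 4*299) = -80
x[2] = -(299 + 4*(-80)) = 21
x[1] = -(-80 + 4*21) = -4
x[0] = -(21 + 4*(-4)) = -5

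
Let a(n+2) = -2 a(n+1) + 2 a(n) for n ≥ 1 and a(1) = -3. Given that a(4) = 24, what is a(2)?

Let a(2) = z.
a(3) = -6 - 2z
a(4) = 12 + 6z
So 12 + 6z = 24, giving z = 2.

2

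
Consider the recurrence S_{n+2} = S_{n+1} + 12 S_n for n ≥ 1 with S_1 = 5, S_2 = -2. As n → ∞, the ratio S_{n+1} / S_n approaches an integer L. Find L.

4

The characteristic equation is r^2 - r - 12 = 0, which factors as (r - 4)(r + 3) = 0.
So the roots are 4 and -3. Since |4| > |-3| and the coefficient of 4^n is non-zero, the ratio tends to 4.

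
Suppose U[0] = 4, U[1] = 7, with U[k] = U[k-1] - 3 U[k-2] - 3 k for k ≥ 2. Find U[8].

-569

U[2] = 7 - 3(4) - 6 = -11
U[3] = (-11) - 3(7) - 9 = -41
U[4] = (-41) - 3(-11) - 12 = -20
U[5] = (-20) - 3(-41) - 15 = 88
U[6] = 88 - 3(-20) - 18 = 130
U[7] = 130 - 3(88) - 21 = -155
U[8] = (-155) - 3(130) - 24 = -569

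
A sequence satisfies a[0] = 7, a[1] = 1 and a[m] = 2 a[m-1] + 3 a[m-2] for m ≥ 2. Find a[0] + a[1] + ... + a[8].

19687

a[2] = 2·1 + 3·7 = 23
a[3] = 2·23 + 3·1 = 49
a[4] = 2·49 + 3·23 = 167
a[5] = 2·167 + 3·49 = 481
a[6] = 2·481 + 3·167 = 1463
a[7] = 2·1463 + 3·481 = 4369
a[8] = 2·4369 + 3·1463 = 13127
Sum = 7 + 1 + 23 + 49 + 167 + 481 + 1463 + 4369 + 13127 = 19687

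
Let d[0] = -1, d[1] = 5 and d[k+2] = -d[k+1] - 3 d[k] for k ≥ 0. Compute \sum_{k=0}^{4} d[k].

d[2] = -5 - 3*(-1) = -2
d[3] = -(-2) - 3*5 = -13
d[4] = -(-13) - 3*(-2) = 19
Sum = (-1) + 5 + (-2) + (-13) + 19 = 8

8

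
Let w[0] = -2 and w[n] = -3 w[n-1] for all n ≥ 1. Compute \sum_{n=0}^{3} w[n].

w[1] = -3*(-2) = 6
w[2] = -3*6 = -18
w[3] = -3*(-18) = 54
Sum = (-2) + 6 + (-18) + 54 = 40

40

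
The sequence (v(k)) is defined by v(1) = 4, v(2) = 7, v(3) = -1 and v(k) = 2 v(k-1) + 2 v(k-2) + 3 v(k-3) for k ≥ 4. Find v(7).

564

v(4) = 2·(-1) + 2·7 + 3·4 = 24
v(5) = 2·24 + 2·(-1) + 3·7 = 67
v(6) = 2·67 + 2·24 + 3·(-1) = 179
v(7) = 2·179 + 2·67 + 3·24 = 564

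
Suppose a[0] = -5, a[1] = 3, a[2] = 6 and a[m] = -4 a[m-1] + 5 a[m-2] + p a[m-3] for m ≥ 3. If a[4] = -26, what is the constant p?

-4

a[3] = -9 - 5p
a[4] = 66 + 23p
So 66 + 23p = -26, giving p = -4.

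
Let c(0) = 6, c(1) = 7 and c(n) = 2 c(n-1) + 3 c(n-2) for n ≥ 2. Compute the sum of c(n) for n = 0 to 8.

31986

c(2) = 2*7 + 3*6 = 32
c(3) = 2*32 + 3*7 = 85
c(4) = 2*85 + 3*32 = 266
c(5) = 2*266 + 3*85 = 787
c(6) = 2*787 + 3*266 = 2372
c(7) = 2*2372 + 3*787 = 7105
c(8) = 2*7105 + 3*2372 = 21326
Sum = 6 + 7 + 32 + 85 + 266 + 787 + 2372 + 7105 + 21326 = 31986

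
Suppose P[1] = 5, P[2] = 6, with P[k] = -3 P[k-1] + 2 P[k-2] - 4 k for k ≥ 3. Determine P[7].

-2800

P[3] = -3*6 + 2*5 - 12 = -20
P[4] = -3*(-20) + 2*6 - 16 = 56
P[5] = -3*56 + 2*(-20) - 20 = -228
P[6] = -3*(-228) + 2*56 - 24 = 772
P[7] = -3*772 + 2*(-228) - 28 = -2800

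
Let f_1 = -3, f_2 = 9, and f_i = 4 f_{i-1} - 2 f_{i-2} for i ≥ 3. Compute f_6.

f_3 = 4·9 - 2·(-3) = 42
f_4 = 4·42 - 2·9 = 150
f_5 = 4·150 - 2·42 = 516
f_6 = 4·516 - 2·150 = 1764

1764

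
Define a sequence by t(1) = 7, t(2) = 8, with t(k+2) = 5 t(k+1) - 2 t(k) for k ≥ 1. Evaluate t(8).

t(3) = 5(8) - 2(7) = 26
t(4) = 5(26) - 2(8) = 114
t(5) = 5(114) - 2(26) = 518
t(6) = 5(518) - 2(114) = 2362
t(7) = 5(2362) - 2(518) = 10774
t(8) = 5(10774) - 2(2362) = 49146

49146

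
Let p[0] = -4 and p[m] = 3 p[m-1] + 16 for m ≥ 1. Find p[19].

4649045860

The fixed point is 16/(1 - 3) = -8, so p[m] + 8 = 3(p[m-1] + 8).
Hence p[m] = 4·3^m - 8.
p[19] = 4·3^{19} - 8 = 4·1162261467 - 8 = 4649045860.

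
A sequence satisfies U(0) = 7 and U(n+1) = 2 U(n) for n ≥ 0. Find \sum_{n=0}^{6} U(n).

889

U(1) = 2*7 = 14
U(2) = 2*14 = 28
U(3) = 2*28 = 56
U(4) = 2*56 = 112
U(5) = 2*112 = 224
U(6) = 2*224 = 448
Sum = 7 + 14 + 28 + 56 + 112 + 224 + 448 = 889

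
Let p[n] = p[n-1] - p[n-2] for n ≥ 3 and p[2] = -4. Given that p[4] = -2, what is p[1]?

2

Let p[1] = w.
p[3] = -4 - w
p[4] = -w
So -w = -2, giving w = 2.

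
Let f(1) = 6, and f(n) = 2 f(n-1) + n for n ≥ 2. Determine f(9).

f(2) = 2(6) + 2 = 14
f(3) = 2(14) + 3 = 31
f(4) = 2(31) + 4 = 66
f(5) = 2(66) + 5 = 137
f(6) = 2(137) + 6 = 280
f(7) = 2(280) + 7 = 567
f(8) = 2(567) + 8 = 1142
f(9) = 2(1142) + 9 = 2293

2293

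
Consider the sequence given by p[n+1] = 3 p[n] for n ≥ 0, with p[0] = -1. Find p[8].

-6561

p[1] = 3*(-1) = -3
p[2] = 3*(-3) = -9
p[3] = 3*(-9) = -27
p[4] = 3*(-27) = -81
p[5] = 3*(-81) = -243
p[6] = 3*(-243) = -729
p[7] = 3*(-729) = -2187
p[8] = 3*(-2187) = -6561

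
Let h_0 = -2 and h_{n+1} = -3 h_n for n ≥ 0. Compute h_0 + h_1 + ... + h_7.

h_1 = -3(-2) = 6
h_2 = -3(6) = -18
h_3 = -3(-18) = 54
h_4 = -3(54) = -162
h_5 = -3(-162) = 486
h_6 = -3(486) = -1458
h_7 = -3(-1458) = 4374
Sum = (-2) + 6 + (-18) + 54 + (-162) + 486 + (-1458) + 4374 = 3280

3280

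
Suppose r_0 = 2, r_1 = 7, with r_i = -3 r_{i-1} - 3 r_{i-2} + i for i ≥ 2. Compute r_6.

r_2 = -3(7) - 3(2) + 2 = -25
r_3 = -3(-25) - 3(7) + 3 = 57
r_4 = -3(57) - 3(-25) + 4 = -92
r_5 = -3(-92) - 3(57) + 5 = 110
r_6 = -3(110) - 3(-92) + 6 = -48

-48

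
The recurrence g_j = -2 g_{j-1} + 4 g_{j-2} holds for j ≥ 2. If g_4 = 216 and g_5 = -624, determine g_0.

9

Rearranging, g_{j-2} = (g_j + 2 g_{j-1}) / 4.
g_3 = (-624 + 2·216) / 4 = -192/4 = -48
g_2 = (216 + 2·(-48)) / 4 = 120/4 = 30
g_1 = (-48 + 2·30) / 4 = 12/4 = 3
g_0 = (30 + 2·3) / 4 = 36/4 = 9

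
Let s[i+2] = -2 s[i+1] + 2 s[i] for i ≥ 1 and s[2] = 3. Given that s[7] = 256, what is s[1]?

Let s[1] = v.
s[3] = -6 + 2v
s[4] = 18 - 4v
s[5] = -48 + 12v
s[6] = 132 - 32v
s[7] = -360 + 88v
So -360 + 88v = 256, giving v = 7.

7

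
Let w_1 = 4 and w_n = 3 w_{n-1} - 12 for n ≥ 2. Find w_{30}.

-137260754729760

The fixed point is -12/(1 - 3) = 6, so w_n - 6 = 3(w_{n-1} - 6).
Hence w_n = -2·3^{n-1} + 6.
w_{30} = -2·3^{29} + 6 = -2·68630377364883 + 6 = -137260754729760.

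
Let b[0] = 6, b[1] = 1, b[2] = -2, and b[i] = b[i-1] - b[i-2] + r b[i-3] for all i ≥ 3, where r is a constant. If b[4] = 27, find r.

4

b[3] = -3 + 6r
b[4] = -1 + 7r
So -1 + 7r = 27, giving r = 4.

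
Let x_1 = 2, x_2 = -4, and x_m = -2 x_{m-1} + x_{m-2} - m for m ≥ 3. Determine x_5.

x_3 = -2(-4) + 2 - 3 = 7
x_4 = -2(7) + (-4) - 4 = -22
x_5 = -2(-22) + 7 - 5 = 46

46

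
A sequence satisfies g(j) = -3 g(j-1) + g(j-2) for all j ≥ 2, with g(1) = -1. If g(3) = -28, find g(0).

6

Let g(0) = y.
g(2) = 3 + y
g(3) = -10 - 3y
So -10 - 3y = -28, giving y = 6.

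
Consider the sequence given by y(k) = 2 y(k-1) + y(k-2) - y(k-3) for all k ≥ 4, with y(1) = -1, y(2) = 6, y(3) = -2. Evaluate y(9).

-10

y(4) = 2·(-2) + 6 - (-1) = 3
y(5) = 2·3 + (-2) - 6 = -2
y(6) = 2·(-2) + 3 - (-2) = 1
y(7) = 2·1 + (-2) - 3 = -3
y(8) = 2·(-3) + 1 - (-2) = -3
y(9) = 2·(-3) + (-3) - 1 = -10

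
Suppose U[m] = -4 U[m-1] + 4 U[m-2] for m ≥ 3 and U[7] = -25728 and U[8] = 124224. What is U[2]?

9

Rearranging, U[m-2] = (U[m] + 4 U[m-1]) / 4.
U[6] = (124224 + 4(-25728)) / 4 = 21312/4 = 5328
U[5] = (-25728 + 4(5328)) / 4 = -4416/4 = -1104
U[4] = (5328 + 4(-1104)) / 4 = 912/4 = 228
U[3] = (-1104 + 4(228)) / 4 = -192/4 = -48
U[2] = (228 + 4(-48)) / 4 = 36/4 = 9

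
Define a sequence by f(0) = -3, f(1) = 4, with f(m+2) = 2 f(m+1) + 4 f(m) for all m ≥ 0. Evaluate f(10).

8192

f(2) = 2(4) + 4(-3) = -4
f(3) = 2(-4) + 4(4) = 8
f(4) = 2(8) + 4(-4) = 0
f(5) = 2(0) + 4(8) = 32
f(6) = 2(32) + 4(0) = 64
f(7) = 2(64) + 4(32) = 256
f(8) = 2(256) + 4(64) = 768
f(9) = 2(768) + 4(256) = 2560
f(10) = 2(2560) + 4(768) = 8192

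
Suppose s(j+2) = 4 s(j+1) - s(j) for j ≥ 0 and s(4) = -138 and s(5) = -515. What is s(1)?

Rearranging, s(j-2) = -(s(j) - 4 s(j-1)).
s(3) = -(-515 - 4*(-138)) = -37
s(2) = -(-138 - 4*(-37)) = -10
s(1) = -(-37 - 4*(-10)) = -3

-3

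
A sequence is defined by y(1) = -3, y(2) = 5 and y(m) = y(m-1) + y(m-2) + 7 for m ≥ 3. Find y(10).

485

y(3) = 5 + (-3) + 7 = 9
y(4) = 9 + 5 + 7 = 21
y(5) = 21 + 9 + 7 = 37
y(6) = 37 + 21 + 7 = 65
y(7) = 65 + 37 + 7 = 109
y(8) = 109 + 65 + 7 = 181
y(9) = 181 + 109 + 7 = 297
y(10) = 297 + 181 + 7 = 485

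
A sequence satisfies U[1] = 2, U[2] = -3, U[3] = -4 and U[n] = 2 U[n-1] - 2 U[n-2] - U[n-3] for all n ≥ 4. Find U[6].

U[4] = 2·(-4) - 2·(-3) - 2 = -4
U[5] = 2·(-4) - 2·(-4) - (-3) = 3
U[6] = 2·3 - 2·(-4) - (-4) = 18

18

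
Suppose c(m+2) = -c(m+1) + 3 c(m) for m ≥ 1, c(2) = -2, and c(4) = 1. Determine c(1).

-3

Let c(1) = w.
c(3) = 2 + 3w
c(4) = -8 - 3w
So -8 - 3w = 1, giving w = -3.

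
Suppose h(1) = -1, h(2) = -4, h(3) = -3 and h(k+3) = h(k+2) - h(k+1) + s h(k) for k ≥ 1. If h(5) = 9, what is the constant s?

-1

h(4) = 1 - s
h(5) = 4 - 5s
So 4 - 5s = 9, giving s = -1.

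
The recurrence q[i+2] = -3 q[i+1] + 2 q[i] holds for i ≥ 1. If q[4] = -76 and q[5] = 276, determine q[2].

-2

Rearranging, q[i-2] = (q[i] + 3 q[i-1]) / 2.
q[3] = (276 + 3*(-76)) / 2 = 48/2 = 24
q[2] = (-76 + 3*24) / 2 = -4/2 = -2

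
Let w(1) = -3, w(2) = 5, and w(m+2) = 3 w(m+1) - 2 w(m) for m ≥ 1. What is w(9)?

w(3) = 3(5) - 2(-3) = 21
w(4) = 3(21) - 2(5) = 53
w(5) = 3(53) - 2(21) = 117
w(6) = 3(117) - 2(53) = 245
w(7) = 3(245) - 2(117) = 501
w(8) = 3(501) - 2(245) = 1013
w(9) = 3(1013) - 2(501) = 2037

2037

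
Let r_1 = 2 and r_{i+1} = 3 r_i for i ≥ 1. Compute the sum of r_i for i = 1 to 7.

r_2 = 3(2) = 6
r_3 = 3(6) = 18
r_4 = 3(18) = 54
r_5 = 3(54) = 162
r_6 = 3(162) = 486
r_7 = 3(486) = 1458
Sum = 2 + 6 + 18 + 54 + 162 + 486 + 1458 = 2186

2186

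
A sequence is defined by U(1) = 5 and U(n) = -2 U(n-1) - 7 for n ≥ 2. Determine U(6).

U(2) = -2*5 - 7 = -17
U(3) = -2*(-17) - 7 = 27
U(4) = -2*27 - 7 = -61
U(5) = -2*(-61) - 7 = 115
U(6) = -2*115 - 7 = -237

-237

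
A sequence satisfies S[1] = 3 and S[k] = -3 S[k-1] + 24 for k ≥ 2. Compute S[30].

205891132094655

The fixed point is 24/(1 + 3) = 6, so S[k] - 6 = -3(S[k-1] - 6).
Hence S[k] = -3·(-3)^{k-1} + 6.
S[30] = -3·(-3)^{29} + 6 = -3·-68630377364883 + 6 = 205891132094655.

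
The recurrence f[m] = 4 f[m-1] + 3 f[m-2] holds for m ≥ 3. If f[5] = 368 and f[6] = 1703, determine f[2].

Rearranging, f[m-2] = (f[m] - 4 f[m-1]) / 3.
f[4] = (1703 - 4(368)) / 3 = 231/3 = 77
f[3] = (368 - 4(77)) / 3 = 60/3 = 20
f[2] = (77 - 4(20)) / 3 = -3/3 = -1

-1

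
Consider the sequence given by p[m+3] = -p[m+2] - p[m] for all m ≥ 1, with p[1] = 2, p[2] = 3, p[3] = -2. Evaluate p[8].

8

p[4] = -(-2) - 2 = 0
p[5] = -0 - 3 = -3
p[6] = -(-3) - (-2) = 5
p[7] = -5 - 0 = -5
p[8] = -(-5) - (-3) = 8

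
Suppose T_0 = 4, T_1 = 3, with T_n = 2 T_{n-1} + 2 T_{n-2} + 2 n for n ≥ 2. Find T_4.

T_2 = 2·3 + 2·4 + 4 = 18
T_3 = 2·18 + 2·3 + 6 = 48
T_4 = 2·48 + 2·18 + 8 = 140

140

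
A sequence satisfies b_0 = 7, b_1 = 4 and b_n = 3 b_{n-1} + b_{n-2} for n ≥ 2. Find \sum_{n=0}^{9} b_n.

113839

b_2 = 3*4 + 7 = 19
b_3 = 3*19 + 4 = 61
b_4 = 3*61 + 19 = 202
b_5 = 3*202 + 61 = 667
b_6 = 3*667 + 202 = 2203
b_7 = 3*2203 + 667 = 7276
b_8 = 3*7276 + 2203 = 24031
b_9 = 3*24031 + 7276 = 79369
Sum = 7 + 4 + 19 + 61 + 202 + 667 + 2203 + 7276 + 24031 + 79369 = 113839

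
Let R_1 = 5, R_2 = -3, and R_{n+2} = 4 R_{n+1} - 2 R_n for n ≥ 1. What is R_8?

R_3 = 4(-3) - 2(5) = -22
R_4 = 4(-22) - 2(-3) = -82
R_5 = 4(-82) - 2(-22) = -284
R_6 = 4(-284) - 2(-82) = -972
R_7 = 4(-972) - 2(-284) = -3320
R_8 = 4(-3320) - 2(-972) = -11336

-11336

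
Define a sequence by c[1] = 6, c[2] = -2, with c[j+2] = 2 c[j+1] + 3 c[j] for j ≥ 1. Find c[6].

238

c[3] = 2·(-2) + 3·6 = 14
c[4] = 2·14 + 3·(-2) = 22
c[5] = 2·22 + 3·14 = 86
c[6] = 2·86 + 3·22 = 238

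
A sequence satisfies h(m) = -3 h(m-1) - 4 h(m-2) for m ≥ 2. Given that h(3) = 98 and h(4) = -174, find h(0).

Rearranging, h(m-2) = (h(m) + 3 h(m-1)) / -4.
h(2) = (-174 + 3·98) / -4 = 120/-4 = -30
h(1) = (98 + 3·(-30)) / -4 = 8/-4 = -2
h(0) = (-30 + 3·(-2)) / -4 = -36/-4 = 9

9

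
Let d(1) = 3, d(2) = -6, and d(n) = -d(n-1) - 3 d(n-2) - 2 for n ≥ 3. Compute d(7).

d(3) = -(-6) - 3*3 - 2 = -5
d(4) = -(-5) - 3*(-6) - 2 = 21
d(5) = -21 - 3*(-5) - 2 = -8
d(6) = -(-8) - 3*21 - 2 = -57
d(7) = -(-57) - 3*(-8) - 2 = 79

79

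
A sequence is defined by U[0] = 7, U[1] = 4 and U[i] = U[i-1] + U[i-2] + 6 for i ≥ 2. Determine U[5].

83

U[2] = 4 + 7 + 6 = 17
U[3] = 17 + 4 + 6 = 27
U[4] = 27 + 17 + 6 = 50
U[5] = 50 + 27 + 6 = 83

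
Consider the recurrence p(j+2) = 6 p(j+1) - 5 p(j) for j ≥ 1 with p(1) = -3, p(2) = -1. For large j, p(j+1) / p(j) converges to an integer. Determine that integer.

The characteristic equation is r^2 - 6r + 5 = 0, which factors as (r - 5)(r - 1) = 0.
So the roots are 5 and 1. Since |5| > |1| and the coefficient of 5^j is non-zero, the ratio tends to 5.

5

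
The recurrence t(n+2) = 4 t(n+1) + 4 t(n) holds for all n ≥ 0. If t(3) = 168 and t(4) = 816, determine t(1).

6

Rearranging, t(n-2) = (t(n) - 4 t(n-1)) / 4.
t(2) = (816 - 4*168) / 4 = 144/4 = 36
t(1) = (168 - 4*36) / 4 = 24/4 = 6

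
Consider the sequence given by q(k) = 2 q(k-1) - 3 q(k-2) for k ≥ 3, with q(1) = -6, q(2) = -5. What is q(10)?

q(3) = 2·(-5) - 3·(-6) = 8
q(4) = 2·8 - 3·(-5) = 31
q(5) = 2·31 - 3·8 = 38
q(6) = 2·38 - 3·31 = -17
q(7) = 2·(-17) - 3·38 = -148
q(8) = 2·(-148) - 3·(-17) = -245
q(9) = 2·(-245) - 3·(-148) = -46
q(10) = 2·(-46) - 3·(-245) = 643

643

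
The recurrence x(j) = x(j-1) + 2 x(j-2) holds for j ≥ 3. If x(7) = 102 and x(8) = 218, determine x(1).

-3

Rearranging, x(j-2) = (x(j) - x(j-1)) / 2.
x(6) = (218 - 102) / 2 = 116/2 = 58
x(5) = (102 - 58) / 2 = 44/2 = 22
x(4) = (58 - 22) / 2 = 36/2 = 18
x(3) = (22 - 18) / 2 = 4/2 = 2
x(2) = (18 - 2) / 2 = 16/2 = 8
x(1) = (2 - 8) / 2 = -6/2 = -3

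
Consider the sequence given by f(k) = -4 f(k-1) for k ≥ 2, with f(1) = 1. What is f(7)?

4096

f(2) = -4·1 = -4
f(3) = -4·(-4) = 16
f(4) = -4·16 = -64
f(5) = -4·(-64) = 256
f(6) = -4·256 = -1024
f(7) = -4·(-1024) = 4096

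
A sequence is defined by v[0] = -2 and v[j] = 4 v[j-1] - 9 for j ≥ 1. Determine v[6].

-20477

v[1] = 4·(-2) - 9 = -17
v[2] = 4·(-17) - 9 = -77
v[3] = 4·(-77) - 9 = -317
v[4] = 4·(-317) - 9 = -1277
v[5] = 4·(-1277) - 9 = -5117
v[6] = 4·(-5117) - 9 = -20477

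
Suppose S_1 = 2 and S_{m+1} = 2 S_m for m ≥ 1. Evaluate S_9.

S_2 = 2(2) = 4
S_3 = 2(4) = 8
S_4 = 2(8) = 16
S_5 = 2(16) = 32
S_6 = 2(32) = 64
S_7 = 2(64) = 128
S_8 = 2(128) = 256
S_9 = 2(256) = 512

512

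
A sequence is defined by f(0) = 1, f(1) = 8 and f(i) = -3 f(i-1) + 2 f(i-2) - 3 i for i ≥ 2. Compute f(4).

-341

f(2) = -3(8) + 2(1) - 6 = -28
f(3) = -3(-28) + 2(8) - 9 = 91
f(4) = -3(91) + 2(-28) - 12 = -341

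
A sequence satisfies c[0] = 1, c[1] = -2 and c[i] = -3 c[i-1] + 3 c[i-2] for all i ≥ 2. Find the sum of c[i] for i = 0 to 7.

c[2] = -3(-2) + 3(1) = 9
c[3] = -3(9) + 3(-2) = -33
c[4] = -3(-33) + 3(9) = 126
c[5] = -3(126) + 3(-33) = -477
c[6] = -3(-477) + 3(126) = 1809
c[7] = -3(1809) + 3(-477) = -6858
Sum = 1 + (-2) + 9 + (-33) + 126 + (-477) + 1809 + (-6858) = -5425

-5425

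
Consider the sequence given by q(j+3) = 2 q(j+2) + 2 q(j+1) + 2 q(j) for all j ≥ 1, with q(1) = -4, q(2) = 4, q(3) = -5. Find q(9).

-1804

q(4) = 2·(-5) + 2·4 + 2·(-4) = -10
q(5) = 2·(-10) + 2·(-5) + 2·4 = -22
q(6) = 2·(-22) + 2·(-10) + 2·(-5) = -74
q(7) = 2·(-74) + 2·(-22) + 2·(-10) = -212
q(8) = 2·(-212) + 2·(-74) + 2·(-22) = -616
q(9) = 2·(-616) + 2·(-212) + 2·(-74) = -1804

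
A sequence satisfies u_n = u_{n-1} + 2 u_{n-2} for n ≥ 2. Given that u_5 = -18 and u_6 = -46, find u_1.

Rearranging, u_{n-2} = (u_n - u_{n-1}) / 2.
u_4 = (-46 - (-18)) / 2 = -28/2 = -14
u_3 = (-18 - (-14)) / 2 = -4/2 = -2
u_2 = (-14 - (-2)) / 2 = -12/2 = -6
u_1 = (-2 - (-6)) / 2 = 4/2 = 2

2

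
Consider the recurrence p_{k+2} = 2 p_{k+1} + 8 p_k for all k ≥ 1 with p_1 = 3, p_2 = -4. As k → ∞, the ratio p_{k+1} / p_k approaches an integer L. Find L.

4

The characteristic equation is r^2 - 2r - 8 = 0, which factors as (r - 4)(r + 2) = 0.
So the roots are 4 and -2. Since |4| > |-2| and the coefficient of 4^k is non-zero, the ratio tends to 4.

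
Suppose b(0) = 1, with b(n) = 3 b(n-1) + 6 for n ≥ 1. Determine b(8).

b(1) = 3(1) + 6 = 9
b(2) = 3(9) + 6 = 33
b(3) = 3(33) + 6 = 105
b(4) = 3(105) + 6 = 321
b(5) = 3(321) + 6 = 969
b(6) = 3(969) + 6 = 2913
b(7) = 3(2913) + 6 = 8745
b(8) = 3(8745) + 6 = 26241

26241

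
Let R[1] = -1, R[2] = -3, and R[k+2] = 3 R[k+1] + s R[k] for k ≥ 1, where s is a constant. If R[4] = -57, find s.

R[3] = -9 - s
R[4] = -27 - 6s
So -27 - 6s = -57, giving s = 5.

5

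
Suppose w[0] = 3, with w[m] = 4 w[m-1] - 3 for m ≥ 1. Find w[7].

32769

w[1] = 4·3 - 3 = 9
w[2] = 4·9 - 3 = 33
w[3] = 4·33 - 3 = 129
w[4] = 4·129 - 3 = 513
w[5] = 4·513 - 3 = 2049
w[6] = 4·2049 - 3 = 8193
w[7] = 4·8193 - 3 = 32769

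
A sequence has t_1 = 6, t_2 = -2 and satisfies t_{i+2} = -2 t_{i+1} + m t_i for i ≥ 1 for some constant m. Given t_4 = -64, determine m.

t_3 = 4 + 6m
t_4 = -8 - 14m
So -8 - 14m = -64, giving m = 4.

4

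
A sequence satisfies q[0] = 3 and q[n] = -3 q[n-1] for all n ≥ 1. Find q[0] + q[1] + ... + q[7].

q[1] = -3(3) = -9
q[2] = -3(-9) = 27
q[3] = -3(27) = -81
q[4] = -3(-81) = 243
q[5] = -3(243) = -729
q[6] = -3(-729) = 2187
q[7] = -3(2187) = -6561
Sum = 3 + (-9) + 27 + (-81) + 243 + (-729) + 2187 + (-6561) = -4920

-4920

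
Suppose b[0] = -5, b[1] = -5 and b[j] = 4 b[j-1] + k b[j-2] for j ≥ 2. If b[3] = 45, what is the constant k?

b[2] = -20 - 5k
b[3] = -80 - 25k
So -80 - 25k = 45, giving k = -5.

-5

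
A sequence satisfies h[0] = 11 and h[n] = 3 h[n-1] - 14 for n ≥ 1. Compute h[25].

3389154437779

The fixed point is -14/(1 - 3) = 7, so h[n] - 7 = 3(h[n-1] - 7).
Hence h[n] = 4·3^n + 7.
h[25] = 4·3^{25} + 7 = 4·847288609443 + 7 = 3389154437779.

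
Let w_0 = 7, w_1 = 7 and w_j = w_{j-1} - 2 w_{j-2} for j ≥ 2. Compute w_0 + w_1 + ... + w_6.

w_2 = 7 - 2·7 = -7
w_3 = (-7) - 2·7 = -21
w_4 = (-21) - 2·(-7) = -7
w_5 = (-7) - 2·(-21) = 35
w_6 = 35 - 2·(-7) = 49
Sum = 7 + 7 + (-7) + (-21) + (-7) + 35 + 49 = 63

63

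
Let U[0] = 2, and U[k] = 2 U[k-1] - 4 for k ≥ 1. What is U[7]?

U[1] = 2(2) - 4 = 0
U[2] = 2(0) - 4 = -4
U[3] = 2(-4) - 4 = -12
U[4] = 2(-12) - 4 = -28
U[5] = 2(-28) - 4 = -60
U[6] = 2(-60) - 4 = -124
U[7] = 2(-124) - 4 = -252

-252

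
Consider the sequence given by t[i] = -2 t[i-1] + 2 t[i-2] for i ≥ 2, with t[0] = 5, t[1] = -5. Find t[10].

57920

t[2] = -2·(-5) + 2·5 = 20
t[3] = -2·20 + 2·(-5) = -50
t[4] = -2·(-50) + 2·20 = 140
t[5] = -2·140 + 2·(-50) = -380
t[6] = -2·(-380) + 2·140 = 1040
t[7] = -2·1040 + 2·(-380) = -2840
t[8] = -2·(-2840) + 2·1040 = 7760
t[9] = -2·7760 + 2·(-2840) = -21200
t[10] = -2·(-21200) + 2·7760 = 57920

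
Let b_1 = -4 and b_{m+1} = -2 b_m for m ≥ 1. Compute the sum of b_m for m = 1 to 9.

b_2 = -2*(-4) = 8
b_3 = -2*8 = -16
b_4 = -2*(-16) = 32
b_5 = -2*32 = -64
b_6 = -2*(-64) = 128
b_7 = -2*128 = -256
b_8 = -2*(-256) = 512
b_9 = -2*512 = -1024
Sum = (-4) + 8 + (-16) + 32 + (-64) + 128 + (-256) + 512 + (-1024) = -684

-684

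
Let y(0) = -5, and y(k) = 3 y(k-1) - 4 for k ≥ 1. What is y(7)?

y(1) = 3*(-5) - 4 = -19
y(2) = 3*(-19) - 4 = -61
y(3) = 3*(-61) - 4 = -187
y(4) = 3*(-187) - 4 = -565
y(5) = 3*(-565) - 4 = -1699
y(6) = 3*(-1699) - 4 = -5101
y(7) = 3*(-5101) - 4 = -15307

-15307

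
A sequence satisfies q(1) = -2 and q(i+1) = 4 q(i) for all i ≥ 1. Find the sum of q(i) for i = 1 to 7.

-10922

q(2) = 4*(-2) = -8
q(3) = 4*(-8) = -32
q(4) = 4*(-32) = -128
q(5) = 4*(-128) = -512
q(6) = 4*(-512) = -2048
q(7) = 4*(-2048) = -8192
Sum = (-2) + (-8) + (-32) + (-128) + (-512) + (-2048) + (-8192) = -10922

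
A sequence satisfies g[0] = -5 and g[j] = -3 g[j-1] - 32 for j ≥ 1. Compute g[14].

The fixed point is -32/(1 + 3) = -8, so g[j] + 8 = -3(g[j-1] + 8).
Hence g[j] = 3·(-3)^j - 8.
g[14] = 3·(-3)^{14} - 8 = 3·4782969 - 8 = 14348899.

14348899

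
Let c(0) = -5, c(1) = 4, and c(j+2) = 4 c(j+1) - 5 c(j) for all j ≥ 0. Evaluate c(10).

-42439

c(2) = 4·4 - 5·(-5) = 41
c(3) = 4·41 - 5·4 = 144
c(4) = 4·144 - 5·41 = 371
c(5) = 4·371 - 5·144 = 764
c(6) = 4·764 - 5·371 = 1201
c(7) = 4·1201 - 5·764 = 984
c(8) = 4·984 - 5·1201 = -2069
c(9) = 4·(-2069) - 5·984 = -13196
c(10) = 4·(-13196) - 5·(-2069) = -42439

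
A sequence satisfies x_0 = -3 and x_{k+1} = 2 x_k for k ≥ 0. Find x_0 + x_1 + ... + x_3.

x_1 = 2*(-3) = -6
x_2 = 2*(-6) = -12
x_3 = 2*(-12) = -24
Sum = (-3) + (-6) + (-12) + (-24) = -45

-45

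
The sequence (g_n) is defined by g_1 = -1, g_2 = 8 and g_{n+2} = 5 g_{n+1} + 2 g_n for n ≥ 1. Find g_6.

g_3 = 5(8) + 2(-1) = 38
g_4 = 5(38) + 2(8) = 206
g_5 = 5(206) + 2(38) = 1106
g_6 = 5(1106) + 2(206) = 5942

5942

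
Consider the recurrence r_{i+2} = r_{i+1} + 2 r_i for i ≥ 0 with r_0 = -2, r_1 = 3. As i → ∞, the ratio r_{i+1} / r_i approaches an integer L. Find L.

The characteristic equation is r^2 - r - 2 = 0, which factors as (r - 2)(r + 1) = 0.
So the roots are 2 and -1. Since |2| > |-1| and the coefficient of 2^i is non-zero, the ratio tends to 2.

2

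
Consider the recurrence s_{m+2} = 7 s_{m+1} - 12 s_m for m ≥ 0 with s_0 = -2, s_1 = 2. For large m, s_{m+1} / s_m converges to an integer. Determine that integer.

The characteristic equation is r^2 - 7r + 12 = 0, which factors as (r - 4)(r - 3) = 0.
So the roots are 4 and 3. Since |4| > |3| and the coefficient of 4^m is non-zero, the ratio tends to 4.

4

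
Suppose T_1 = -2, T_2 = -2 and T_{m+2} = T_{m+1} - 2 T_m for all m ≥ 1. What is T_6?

T_3 = (-2) - 2*(-2) = 2
T_4 = 2 - 2*(-2) = 6
T_5 = 6 - 2*2 = 2
T_6 = 2 - 2*6 = -10

-10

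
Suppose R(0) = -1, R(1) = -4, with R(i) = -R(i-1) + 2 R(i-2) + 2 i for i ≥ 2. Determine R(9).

-670

R(2) = -(-4) + 2*(-1) + 4 = 6
R(3) = -6 + 2*(-4) + 6 = -8
R(4) = -(-8) + 2*6 + 8 = 28
R(5) = -28 + 2*(-8) + 10 = -34
R(6) = -(-34) + 2*28 + 12 = 102
R(7) = -102 + 2*(-34) + 14 = -156
R(8) = -(-156) + 2*102 + 16 = 376
R(9) = -376 + 2*(-156) + 18 = -670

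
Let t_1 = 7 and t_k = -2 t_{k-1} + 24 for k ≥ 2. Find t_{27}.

The fixed point is 24/(1 + 2) = 8, so t_k - 8 = -2(t_{k-1} - 8).
Hence t_k = -1·(-2)^{k-1} + 8.
t_{27} = -1·(-2)^{26} + 8 = -1·67108864 + 8 = -67108856.

-67108856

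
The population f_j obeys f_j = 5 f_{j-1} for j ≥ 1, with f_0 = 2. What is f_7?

156250

f_1 = 5·2 = 10
f_2 = 5·10 = 50
f_3 = 5·50 = 250
f_4 = 5·250 = 1250
f_5 = 5·1250 = 6250
f_6 = 5·6250 = 31250
f_7 = 5·31250 = 156250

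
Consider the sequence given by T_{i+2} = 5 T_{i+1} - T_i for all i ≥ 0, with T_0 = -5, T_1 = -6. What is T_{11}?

-33039619

T_2 = 5·(-6) - (-5) = -25
T_3 = 5·(-25) - (-6) = -119
T_4 = 5·(-119) - (-25) = -570
T_5 = 5·(-570) - (-119) = -2731
T_6 = 5·(-2731) - (-570) = -13085
T_7 = 5·(-13085) - (-2731) = -62694
T_8 = 5·(-62694) - (-13085) = -300385
T_9 = 5·(-300385) - (-62694) = -1439231
T_{10} = 5·(-1439231) - (-300385) = -6895770
T_{11} = 5·(-6895770) - (-1439231) = -33039619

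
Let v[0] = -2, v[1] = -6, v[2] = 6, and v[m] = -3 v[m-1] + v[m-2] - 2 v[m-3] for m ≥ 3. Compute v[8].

10958

v[3] = -3*6 + (-6) - 2*(-2) = -20
v[4] = -3*(-20) + 6 - 2*(-6) = 78
v[5] = -3*78 + (-20) - 2*6 = -266
v[6] = -3*(-266) + 78 - 2*(-20) = 916
v[7] = -3*916 + (-266) - 2*78 = -3170
v[8] = -3*(-3170) + 916 - 2*(-266) = 10958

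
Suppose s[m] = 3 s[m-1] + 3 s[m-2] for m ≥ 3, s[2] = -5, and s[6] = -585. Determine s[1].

Let s[1] = x.
s[3] = -15 + 3x
s[4] = -60 + 9x
s[5] = -225 + 36x
s[6] = -855 + 135x
So -855 + 135x = -585, giving x = 2.

2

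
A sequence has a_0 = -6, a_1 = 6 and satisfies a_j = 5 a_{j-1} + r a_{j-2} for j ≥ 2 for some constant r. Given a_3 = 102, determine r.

a_2 = 30 - 6r
a_3 = 150 - 24r
So 150 - 24r = 102, giving r = 2.

2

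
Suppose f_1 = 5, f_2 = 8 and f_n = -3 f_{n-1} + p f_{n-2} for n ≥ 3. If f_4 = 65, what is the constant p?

1

f_3 = -24 + 5p
f_4 = 72 - 7p
So 72 - 7p = 65, giving p = 1.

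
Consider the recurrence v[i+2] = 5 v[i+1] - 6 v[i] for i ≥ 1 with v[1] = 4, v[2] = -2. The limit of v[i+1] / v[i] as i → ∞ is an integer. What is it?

3

The characteristic equation is r^2 - 5r + 6 = 0, which factors as (r - 3)(r - 2) = 0.
So the roots are 3 and 2. Since |3| > |2| and the coefficient of 3^i is non-zero, the ratio tends to 3.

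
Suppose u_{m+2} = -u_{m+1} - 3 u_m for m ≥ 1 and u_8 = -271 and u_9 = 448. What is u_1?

Rearranging, u_{m-2} = (u_m + u_{m-1}) / -3.
u_7 = (448 + (-271)) / -3 = 177/-3 = -59
u_6 = (-271 + (-59)) / -3 = -330/-3 = 110
u_5 = (-59 + 110) / -3 = 51/-3 = -17
u_4 = (110 + (-17)) / -3 = 93/-3 = -31
u_3 = (-17 + (-31)) / -3 = -48/-3 = 16
u_2 = (-31 + 16) / -3 = -15/-3 = 5
u_1 = (16 + 5) / -3 = 21/-3 = -7

-7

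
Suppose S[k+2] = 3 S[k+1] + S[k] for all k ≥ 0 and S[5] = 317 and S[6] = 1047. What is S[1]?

2

Rearranging, S[k-2] = S[k] - 3 S[k-1].
S[4] = 1047 - 3·317 = 96
S[3] = 317 - 3·96 = 29
S[2] = 96 - 3·29 = 9
S[1] = 29 - 3·9 = 2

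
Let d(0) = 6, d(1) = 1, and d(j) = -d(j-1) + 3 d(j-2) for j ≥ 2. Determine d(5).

-107

d(2) = -1 + 3(6) = 17
d(3) = -17 + 3(1) = -14
d(4) = -(-14) + 3(17) = 65
d(5) = -65 + 3(-14) = -107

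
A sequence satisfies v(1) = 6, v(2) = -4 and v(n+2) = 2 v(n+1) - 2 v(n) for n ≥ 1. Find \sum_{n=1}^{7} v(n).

22

v(3) = 2(-4) - 2(6) = -20
v(4) = 2(-20) - 2(-4) = -32
v(5) = 2(-32) - 2(-20) = -24
v(6) = 2(-24) - 2(-32) = 16
v(7) = 2(16) - 2(-24) = 80
Sum = 6 + (-4) + (-20) + (-32) + (-24) + 16 + 80 = 22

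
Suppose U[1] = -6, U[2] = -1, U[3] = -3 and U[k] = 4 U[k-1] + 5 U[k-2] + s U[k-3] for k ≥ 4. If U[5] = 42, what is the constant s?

-5

U[4] = -17 - 6s
U[5] = -83 - 25s
So -83 - 25s = 42, giving s = -5.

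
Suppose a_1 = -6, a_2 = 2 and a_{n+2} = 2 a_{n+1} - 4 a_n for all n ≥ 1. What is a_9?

1792

a_3 = 2·2 - 4·(-6) = 28
a_4 = 2·28 - 4·2 = 48
a_5 = 2·48 - 4·28 = -16
a_6 = 2·(-16) - 4·48 = -224
a_7 = 2·(-224) - 4·(-16) = -384
a_8 = 2·(-384) - 4·(-224) = 128
a_9 = 2·128 - 4·(-384) = 1792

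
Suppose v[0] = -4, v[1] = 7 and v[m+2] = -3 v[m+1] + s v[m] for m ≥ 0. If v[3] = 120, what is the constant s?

v[2] = -21 - 4s
v[3] = 63 + 19s
So 63 + 19s = 120, giving s = 3.

3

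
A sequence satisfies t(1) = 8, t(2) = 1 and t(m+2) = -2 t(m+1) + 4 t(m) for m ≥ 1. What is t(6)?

t(3) = -2·1 + 4·8 = 30
t(4) = -2·30 + 4·1 = -56
t(5) = -2·(-56) + 4·30 = 232
t(6) = -2·232 + 4·(-56) = -688

-688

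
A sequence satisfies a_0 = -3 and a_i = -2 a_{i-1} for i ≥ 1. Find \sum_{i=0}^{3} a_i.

a_1 = -2(-3) = 6
a_2 = -2(6) = -12
a_3 = -2(-12) = 24
Sum = (-3) + 6 + (-12) + 24 = 15

15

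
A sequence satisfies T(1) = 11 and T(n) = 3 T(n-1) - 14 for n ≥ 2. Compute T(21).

The fixed point is -14/(1 - 3) = 7, so T(n) - 7 = 3(T(n-1) - 7).
Hence T(n) = 4·3^{n-1} + 7.
T(21) = 4·3^{20} + 7 = 4·3486784401 + 7 = 13947137611.

13947137611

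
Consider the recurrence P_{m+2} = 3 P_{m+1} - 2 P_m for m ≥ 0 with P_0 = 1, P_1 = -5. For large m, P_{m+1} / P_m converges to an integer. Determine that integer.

The characteristic equation is r^2 - 3r + 2 = 0, which factors as (r - 2)(r - 1) = 0.
So the roots are 2 and 1. Since |2| > |1| and the coefficient of 2^m is non-zero, the ratio tends to 2.

2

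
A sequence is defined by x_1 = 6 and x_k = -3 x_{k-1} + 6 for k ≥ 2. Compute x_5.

366

x_2 = -3(6) + 6 = -12
x_3 = -3(-12) + 6 = 42
x_4 = -3(42) + 6 = -120
x_5 = -3(-120) + 6 = 366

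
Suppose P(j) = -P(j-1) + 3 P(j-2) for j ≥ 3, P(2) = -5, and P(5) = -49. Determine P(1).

Let P(1) = v.
P(3) = 5 + 3v
P(4) = -20 - 3v
P(5) = 35 + 12v
So 35 + 12v = -49, giving v = -7.

-7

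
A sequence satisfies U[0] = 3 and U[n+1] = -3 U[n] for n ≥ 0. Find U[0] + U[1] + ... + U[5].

-546

U[1] = -3*3 = -9
U[2] = -3*(-9) = 27
U[3] = -3*27 = -81
U[4] = -3*(-81) = 243
U[5] = -3*243 = -729
Sum = 3 + (-9) + 27 + (-81) + 243 + (-729) = -546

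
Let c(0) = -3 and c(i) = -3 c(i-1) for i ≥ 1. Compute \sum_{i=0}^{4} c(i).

-183

c(1) = -3(-3) = 9
c(2) = -3(9) = -27
c(3) = -3(-27) = 81
c(4) = -3(81) = -243
Sum = (-3) + 9 + (-27) + 81 + (-243) = -183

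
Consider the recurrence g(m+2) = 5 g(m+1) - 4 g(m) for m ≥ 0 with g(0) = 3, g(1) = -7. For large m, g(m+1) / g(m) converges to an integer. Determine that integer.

4

The characteristic equation is r^2 - 5r + 4 = 0, which factors as (r - 4)(r - 1) = 0.
So the roots are 4 and 1. Since |4| > |1| and the coefficient of 4^m is non-zero, the ratio tends to 4.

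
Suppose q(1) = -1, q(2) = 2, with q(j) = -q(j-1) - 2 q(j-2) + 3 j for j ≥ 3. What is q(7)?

q(3) = -2 - 2*(-1) + 9 = 9
q(4) = -9 - 2*2 + 12 = -1
q(5) = -(-1) - 2*9 + 15 = -2
q(6) = -(-2) - 2*(-1) + 18 = 22
q(7) = -22 - 2*(-2) + 21 = 3

3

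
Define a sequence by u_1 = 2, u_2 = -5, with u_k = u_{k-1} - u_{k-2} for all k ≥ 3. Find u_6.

u_3 = (-5) - 2 = -7
u_4 = (-7) - (-5) = -2
u_5 = (-2) - (-7) = 5
u_6 = 5 - (-2) = 7

7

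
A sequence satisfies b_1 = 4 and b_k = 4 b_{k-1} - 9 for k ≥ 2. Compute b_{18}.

17179869187

The fixed point is -9/(1 - 4) = 3, so b_k - 3 = 4(b_{k-1} - 3).
Hence b_k = 1·4^{k-1} + 3.
b_{18} = 1·4^{17} + 3 = 1·17179869184 + 3 = 17179869187.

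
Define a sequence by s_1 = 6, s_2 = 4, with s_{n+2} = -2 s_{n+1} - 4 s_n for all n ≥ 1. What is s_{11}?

2048

s_3 = -2(4) - 4(6) = -32
s_4 = -2(-32) - 4(4) = 48
s_5 = -2(48) - 4(-32) = 32
s_6 = -2(32) - 4(48) = -256
s_7 = -2(-256) - 4(32) = 384
s_8 = -2(384) - 4(-256) = 256
s_9 = -2(256) - 4(384) = -2048
s_{10} = -2(-2048) - 4(256) = 3072
s_{11} = -2(3072) - 4(-2048) = 2048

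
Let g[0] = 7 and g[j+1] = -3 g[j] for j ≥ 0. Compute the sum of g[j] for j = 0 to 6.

3829

g[1] = -3(7) = -21
g[2] = -3(-21) = 63
g[3] = -3(63) = -189
g[4] = -3(-189) = 567
g[5] = -3(567) = -1701
g[6] = -3(-1701) = 5103
Sum = 7 + (-21) + 63 + (-189) + 567 + (-1701) + 5103 = 3829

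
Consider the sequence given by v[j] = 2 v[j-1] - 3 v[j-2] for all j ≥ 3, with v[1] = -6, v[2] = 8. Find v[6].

v[3] = 2·8 - 3·(-6) = 34
v[4] = 2·34 - 3·8 = 44
v[5] = 2·44 - 3·34 = -14
v[6] = 2·(-14) - 3·44 = -160

-160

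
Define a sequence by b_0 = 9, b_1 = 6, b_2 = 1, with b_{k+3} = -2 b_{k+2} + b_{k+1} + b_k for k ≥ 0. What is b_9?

1271

b_3 = -2*1 + 6 + 9 = 13
b_4 = -2*13 + 1 + 6 = -19
b_5 = -2*(-19) + 13 + 1 = 52
b_6 = -2*52 + (-19) + 13 = -110
b_7 = -2*(-110) + 52 + (-19) = 253
b_8 = -2*253 + (-110) + 52 = -564
b_9 = -2*(-564) + 253 + (-110) = 1271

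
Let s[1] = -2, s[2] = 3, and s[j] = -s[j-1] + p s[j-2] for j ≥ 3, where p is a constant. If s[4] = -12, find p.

-3

s[3] = -3 - 2p
s[4] = 3 + 5p
So 3 + 5p = -12, giving p = -3.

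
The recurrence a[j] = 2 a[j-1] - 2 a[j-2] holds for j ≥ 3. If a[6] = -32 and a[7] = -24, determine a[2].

Rearranging, a[j-2] = (a[j] - 2 a[j-1]) / -2.
a[5] = (-24 - 2(-32)) / -2 = 40/-2 = -20
a[4] = (-32 - 2(-20)) / -2 = 8/-2 = -4
a[3] = (-20 - 2(-4)) / -2 = -12/-2 = 6
a[2] = (-4 - 2(6)) / -2 = -16/-2 = 8

8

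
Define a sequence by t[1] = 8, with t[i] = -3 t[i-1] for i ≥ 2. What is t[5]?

t[2] = -3·8 = -24
t[3] = -3·(-24) = 72
t[4] = -3·72 = -216
t[5] = -3·(-216) = 648

648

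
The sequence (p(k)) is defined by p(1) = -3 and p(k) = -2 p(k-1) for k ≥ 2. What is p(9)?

p(2) = -2·(-3) = 6
p(3) = -2·6 = -12
p(4) = -2·(-12) = 24
p(5) = -2·24 = -48
p(6) = -2·(-48) = 96
p(7) = -2·96 = -192
p(8) = -2·(-192) = 384
p(9) = -2·384 = -768

-768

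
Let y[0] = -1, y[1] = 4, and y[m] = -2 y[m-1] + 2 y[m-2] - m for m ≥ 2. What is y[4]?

-86

y[2] = -2*4 + 2*(-1) - 2 = -12
y[3] = -2*(-12) + 2*4 - 3 = 29
y[4] = -2*29 + 2*(-12) - 4 = -86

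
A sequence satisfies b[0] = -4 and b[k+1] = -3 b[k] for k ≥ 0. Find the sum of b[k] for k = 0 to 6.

-2188

b[1] = -3(-4) = 12
b[2] = -3(12) = -36
b[3] = -3(-36) = 108
b[4] = -3(108) = -324
b[5] = -3(-324) = 972
b[6] = -3(972) = -2916
Sum = (-4) + 12 + (-36) + 108 + (-324) + 972 + (-2916) = -2188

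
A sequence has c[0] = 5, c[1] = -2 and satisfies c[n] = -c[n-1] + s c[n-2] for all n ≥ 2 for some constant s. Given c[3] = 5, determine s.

c[2] = 2 + 5s
c[3] = -2 - 7s
So -2 - 7s = 5, giving s = -1.

-1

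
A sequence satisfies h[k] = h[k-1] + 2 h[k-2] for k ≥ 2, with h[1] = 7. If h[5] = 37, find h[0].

-4

Let h[0] = v.
h[2] = 7 + 2v
h[3] = 21 + 2v
h[4] = 35 + 6v
h[5] = 77 + 10v
So 77 + 10v = 37, giving v = -4.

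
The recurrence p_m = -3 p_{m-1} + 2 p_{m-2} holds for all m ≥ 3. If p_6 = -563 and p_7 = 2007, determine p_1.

Rearranging, p_{m-2} = (p_m + 3 p_{m-1}) / 2.
p_5 = (2007 + 3(-563)) / 2 = 318/2 = 159
p_4 = (-563 + 3(159)) / 2 = -86/2 = -43
p_3 = (159 + 3(-43)) / 2 = 30/2 = 15
p_2 = (-43 + 3(15)) / 2 = 2/2 = 1
p_1 = (15 + 3(1)) / 2 = 18/2 = 9

9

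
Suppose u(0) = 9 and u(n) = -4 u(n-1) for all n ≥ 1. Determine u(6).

u(1) = -4(9) = -36
u(2) = -4(-36) = 144
u(3) = -4(144) = -576
u(4) = -4(-576) = 2304
u(5) = -4(2304) = -9216
u(6) = -4(-9216) = 36864

36864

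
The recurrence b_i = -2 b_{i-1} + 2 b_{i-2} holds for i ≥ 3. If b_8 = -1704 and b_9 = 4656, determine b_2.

-3

Rearranging, b_{i-2} = (b_i + 2 b_{i-1}) / 2.
b_7 = (4656 + 2*(-1704)) / 2 = 1248/2 = 624
b_6 = (-1704 + 2*624) / 2 = -456/2 = -228
b_5 = (624 + 2*(-228)) / 2 = 168/2 = 84
b_4 = (-228 + 2*84) / 2 = -60/2 = -30
b_3 = (84 + 2*(-30)) / 2 = 24/2 = 12
b_2 = (-30 + 2*12) / 2 = -6/2 = -3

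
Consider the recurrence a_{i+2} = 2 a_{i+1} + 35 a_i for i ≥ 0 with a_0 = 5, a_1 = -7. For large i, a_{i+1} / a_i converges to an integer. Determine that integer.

7

The characteristic equation is r^2 - 2r - 35 = 0, which factors as (r - 7)(r + 5) = 0.
So the roots are 7 and -5. Since |7| > |-5| and the coefficient of 7^i is non-zero, the ratio tends to 7.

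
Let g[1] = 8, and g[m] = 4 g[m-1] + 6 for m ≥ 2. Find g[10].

g[2] = 4*8 + 6 = 38
g[3] = 4*38 + 6 = 158
g[4] = 4*158 + 6 = 638
g[5] = 4*638 + 6 = 2558
g[6] = 4*2558 + 6 = 10238
g[7] = 4*10238 + 6 = 40958
g[8] = 4*40958 + 6 = 163838
g[9] = 4*163838 + 6 = 655358
g[10] = 4*655358 + 6 = 2621438

2621438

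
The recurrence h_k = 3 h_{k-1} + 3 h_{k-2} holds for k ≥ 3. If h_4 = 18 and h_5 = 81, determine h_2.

Rearranging, h_{k-2} = (h_k - 3 h_{k-1}) / 3.
h_3 = (81 - 3·18) / 3 = 27/3 = 9
h_2 = (18 - 3·9) / 3 = -9/3 = -3

-3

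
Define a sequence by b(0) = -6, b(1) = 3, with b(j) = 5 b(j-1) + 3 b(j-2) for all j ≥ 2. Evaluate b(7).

-6549

b(2) = 5*3 + 3*(-6) = -3
b(3) = 5*(-3) + 3*3 = -6
b(4) = 5*(-6) + 3*(-3) = -39
b(5) = 5*(-39) + 3*(-6) = -213
b(6) = 5*(-213) + 3*(-39) = -1182
b(7) = 5*(-1182) + 3*(-213) = -6549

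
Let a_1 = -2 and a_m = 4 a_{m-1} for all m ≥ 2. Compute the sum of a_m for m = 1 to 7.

-10922

a_2 = 4(-2) = -8
a_3 = 4(-8) = -32
a_4 = 4(-32) = -128
a_5 = 4(-128) = -512
a_6 = 4(-512) = -2048
a_7 = 4(-2048) = -8192
Sum = (-2) + (-8) + (-32) + (-128) + (-512) + (-2048) + (-8192) = -10922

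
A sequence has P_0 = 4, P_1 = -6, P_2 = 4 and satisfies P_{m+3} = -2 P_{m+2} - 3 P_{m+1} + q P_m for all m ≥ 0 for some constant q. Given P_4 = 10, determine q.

P_3 = 10 + 4q
P_4 = -32 - 14q
So -32 - 14q = 10, giving q = -3.

-3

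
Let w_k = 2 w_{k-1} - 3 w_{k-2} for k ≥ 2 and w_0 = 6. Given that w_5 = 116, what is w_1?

-4

Let w_1 = z.
w_2 = -18 + 2z
w_3 = -36 + z
w_4 = -18 - 4z
w_5 = 72 - 11z
So 72 - 11z = 116, giving z = -4.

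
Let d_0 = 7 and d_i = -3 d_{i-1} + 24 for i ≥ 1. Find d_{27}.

The fixed point is 24/(1 + 3) = 6, so d_i - 6 = -3(d_{i-1} - 6).
Hence d_i = 1·(-3)^i + 6.
d_{27} = 1·(-3)^{27} + 6 = 1·-7625597484987 + 6 = -7625597484981.

-7625597484981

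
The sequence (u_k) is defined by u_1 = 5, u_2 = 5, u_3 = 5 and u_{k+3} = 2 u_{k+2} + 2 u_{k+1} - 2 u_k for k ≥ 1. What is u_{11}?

4560

u_4 = 2·5 + 2·5 - 2·5 = 10
u_5 = 2·10 + 2·5 - 2·5 = 20
u_6 = 2·20 + 2·10 - 2·5 = 50
u_7 = 2·50 + 2·20 - 2·10 = 120
u_8 = 2·120 + 2·50 - 2·20 = 300
u_9 = 2·300 + 2·120 - 2·50 = 740
u_{10} = 2·740 + 2·300 - 2·120 = 1840
u_{11} = 2·1840 + 2·740 - 2·300 = 4560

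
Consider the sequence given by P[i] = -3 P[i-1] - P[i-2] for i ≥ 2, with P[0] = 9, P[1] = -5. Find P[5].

-86

P[2] = -3·(-5) - 9 = 6
P[3] = -3·6 - (-5) = -13
P[4] = -3·(-13) - 6 = 33
P[5] = -3·33 - (-13) = -86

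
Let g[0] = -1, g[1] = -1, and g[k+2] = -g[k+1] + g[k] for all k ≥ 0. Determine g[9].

-13

g[2] = -(-1) + (-1) = 0
g[3] = -0 + (-1) = -1
g[4] = -(-1) + 0 = 1
g[5] = -1 + (-1) = -2
g[6] = -(-2) + 1 = 3
g[7] = -3 + (-2) = -5
g[8] = -(-5) + 3 = 8
g[9] = -8 + (-5) = -13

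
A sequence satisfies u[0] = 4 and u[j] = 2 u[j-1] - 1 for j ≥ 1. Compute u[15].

The fixed point is -1/(1 - 2) = 1, so u[j] - 1 = 2(u[j-1] - 1).
Hence u[j] = 3·2^j + 1.
u[15] = 3·2^{15} + 1 = 3·32768 + 1 = 98305.

98305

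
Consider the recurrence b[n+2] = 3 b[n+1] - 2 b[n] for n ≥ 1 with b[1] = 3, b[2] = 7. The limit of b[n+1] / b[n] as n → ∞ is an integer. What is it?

The characteristic equation is r^2 - 3r + 2 = 0, which factors as (r - 2)(r - 1) = 0.
So the roots are 2 and 1. Since |2| > |1| and the coefficient of 2^n is non-zero, the ratio tends to 2.

2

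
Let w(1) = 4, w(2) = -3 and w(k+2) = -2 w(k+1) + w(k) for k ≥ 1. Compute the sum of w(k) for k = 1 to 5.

w(3) = -2(-3) + 4 = 10
w(4) = -2(10) + (-3) = -23
w(5) = -2(-23) + 10 = 56
Sum = 4 + (-3) + 10 + (-23) + 56 = 44

44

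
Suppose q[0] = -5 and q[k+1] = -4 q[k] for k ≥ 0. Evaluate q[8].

q[1] = -4(-5) = 20
q[2] = -4(20) = -80
q[3] = -4(-80) = 320
q[4] = -4(320) = -1280
q[5] = -4(-1280) = 5120
q[6] = -4(5120) = -20480
q[7] = -4(-20480) = 81920
q[8] = -4(81920) = -327680

-327680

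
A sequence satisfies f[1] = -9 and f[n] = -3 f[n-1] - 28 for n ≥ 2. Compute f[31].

-411782264189305

The fixed point is -28/(1 + 3) = -7, so f[n] + 7 = -3(f[n-1] + 7).
Hence f[n] = -2·(-3)^{n-1} - 7.
f[31] = -2·(-3)^{30} - 7 = -2·205891132094649 - 7 = -411782264189305.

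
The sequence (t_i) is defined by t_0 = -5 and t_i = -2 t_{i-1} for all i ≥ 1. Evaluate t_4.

t_1 = -2*(-5) = 10
t_2 = -2*10 = -20
t_3 = -2*(-20) = 40
t_4 = -2*40 = -80

-80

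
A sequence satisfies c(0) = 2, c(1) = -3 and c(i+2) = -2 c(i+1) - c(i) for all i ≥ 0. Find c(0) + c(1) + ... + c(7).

-4

c(2) = -2·(-3) - 2 = 4
c(3) = -2·4 - (-3) = -5
c(4) = -2·(-5) - 4 = 6
c(5) = -2·6 - (-5) = -7
c(6) = -2·(-7) - 6 = 8
c(7) = -2·8 - (-7) = -9
Sum = 2 + (-3) + 4 + (-5) + 6 + (-7) + 8 + (-9) = -4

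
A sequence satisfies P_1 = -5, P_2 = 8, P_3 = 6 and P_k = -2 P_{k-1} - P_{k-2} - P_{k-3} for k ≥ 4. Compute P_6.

P_4 = -2*6 - 8 - (-5) = -15
P_5 = -2*(-15) - 6 - 8 = 16
P_6 = -2*16 - (-15) - 6 = -23

-23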